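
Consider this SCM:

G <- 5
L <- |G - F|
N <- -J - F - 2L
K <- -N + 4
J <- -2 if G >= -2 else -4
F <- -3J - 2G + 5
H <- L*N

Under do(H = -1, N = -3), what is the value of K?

7

Setting H = -1, N = -3 by intervention discards those variables' equations.
K = -N + 4  [with N=-3]  = 7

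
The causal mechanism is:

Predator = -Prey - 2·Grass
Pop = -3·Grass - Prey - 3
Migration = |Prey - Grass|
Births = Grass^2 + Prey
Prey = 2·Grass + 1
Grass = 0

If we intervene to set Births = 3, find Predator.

-1

Under do(Births=3), the mechanism Births = Grass^2 + Prey is discarded; Births is fixed at 3.
Since Predator is not a descendant of the intervened variable, it is unaffected.
Prey = 2·Grass + 1  [with Grass=0]  = 1
Predator = -Prey - 2·Grass  [with Prey=1, Grass=0]  = -1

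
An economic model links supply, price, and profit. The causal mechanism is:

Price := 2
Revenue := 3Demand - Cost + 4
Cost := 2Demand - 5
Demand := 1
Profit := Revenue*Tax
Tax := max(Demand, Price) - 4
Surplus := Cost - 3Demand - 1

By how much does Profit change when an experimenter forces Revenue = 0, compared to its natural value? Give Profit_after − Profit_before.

20

Under do(Revenue=0), the mechanism Revenue := 3Demand - Cost + 4 is discarded; Revenue is fixed at 0.
Tax = max(Demand, Price) - 4  [with Demand=1, Price=2]  = -2
Profit = Revenue*Tax  [with Revenue=0, Tax=-2]  = 0
Without intervention: Cost = 2Demand - 5  [with Demand=1]  = -3; Revenue = 3Demand - Cost + 4  [with Demand=1, Cost=-3]  = 10; Tax = max(Demand, Price) - 4  [with Demand=1, Price=2]  = -2; Profit = Revenue*Tax  [with Revenue=10, Tax=-2]  = -20.
Change = 0 − (-20) = 20.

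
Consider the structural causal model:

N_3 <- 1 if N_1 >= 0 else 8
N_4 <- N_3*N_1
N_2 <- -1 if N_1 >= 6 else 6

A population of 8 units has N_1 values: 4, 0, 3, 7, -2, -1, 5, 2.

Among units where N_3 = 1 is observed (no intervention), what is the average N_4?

Conditioning on N_3=1 selects the 6 unit(s) with N_1 ∈ {4, 0, 3, 7, 5, 2}. Their N_4 values: 4, 0, 3, 7, 5, 2. Mean = 3.5.

3.5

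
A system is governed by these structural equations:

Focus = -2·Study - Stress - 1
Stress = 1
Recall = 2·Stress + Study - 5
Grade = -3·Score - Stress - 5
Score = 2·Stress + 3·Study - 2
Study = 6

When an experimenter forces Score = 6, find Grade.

-24

Under do(Score=6), the mechanism Score = 2·Stress + 3·Study - 2 is discarded; Score is fixed at 6.
Grade = -3·Score - Stress - 5  [with Score=6, Stress=1]  = -24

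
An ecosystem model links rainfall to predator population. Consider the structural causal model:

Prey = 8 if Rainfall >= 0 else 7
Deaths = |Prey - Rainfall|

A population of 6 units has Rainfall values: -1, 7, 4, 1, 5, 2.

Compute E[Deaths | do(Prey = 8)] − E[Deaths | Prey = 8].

do(Prey=8) breaks Prey's dependence on Rainfall. With Prey=8 fixed, Deaths across the units is 9, 1, 4, 7, 3, 6, mean 5.
Conditioning on Prey=8 selects the 5 unit(s) with Rainfall ∈ {7, 4, 1, 5, 2}. Their Deaths values: 1, 4, 7, 3, 6. Mean = 4.2.
Difference = 5 − 4.2 = 0.8.

0.8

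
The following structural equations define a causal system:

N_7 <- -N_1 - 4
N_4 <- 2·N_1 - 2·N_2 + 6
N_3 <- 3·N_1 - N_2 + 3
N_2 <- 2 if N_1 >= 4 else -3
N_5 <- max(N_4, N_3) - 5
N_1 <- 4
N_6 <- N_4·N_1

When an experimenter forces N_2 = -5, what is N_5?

19

do(N_2=-5) replaces the equation N_2 <- 2 if N_1 >= 4 else -3 with the constant N_2 = -5.
N_3 = 3·N_1 - N_2 + 3  [with N_1=4, N_2=-5]  = 20
N_4 = 2·N_1 - 2·N_2 + 6  [with N_1=4, N_2=-5]  = 24
N_5 = max(N_4, N_3) - 5  [with N_4=24, N_3=20]  = 19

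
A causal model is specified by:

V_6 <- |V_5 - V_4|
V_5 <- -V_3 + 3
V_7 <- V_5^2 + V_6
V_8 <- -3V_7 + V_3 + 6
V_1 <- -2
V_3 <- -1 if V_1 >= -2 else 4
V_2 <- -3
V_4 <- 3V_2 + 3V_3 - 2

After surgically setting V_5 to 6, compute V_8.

do(V_5=6) replaces the equation V_5 <- -V_3 + 3 with the constant V_5 = 6.
V_3 = -1 if V_1 >= -2 else 4  [with V_1=-2]  = -1
V_4 = 3V_2 + 3V_3 - 2  [with V_2=-3, V_3=-1]  = -14
V_6 = |V_5 - V_4|  [with V_5=6, V_4=-14]  = 20
V_7 = V_5^2 + V_6  [with V_5=6, V_6=20]  = 56
V_8 = -3V_7 + V_3 + 6  [with V_7=56, V_3=-1]  = -163

-163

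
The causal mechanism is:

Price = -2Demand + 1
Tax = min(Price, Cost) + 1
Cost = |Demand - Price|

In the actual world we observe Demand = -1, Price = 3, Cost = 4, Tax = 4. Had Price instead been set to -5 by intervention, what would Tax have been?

-4

Under do(Price=-5), the mechanism Price = -2Demand + 1 is discarded; Price is fixed at -5.
Cost = |Demand - Price|  [with Demand=-1, Price=-5]  = 4
Tax = min(Price, Cost) + 1  [with Price=-5, Cost=4]  = -4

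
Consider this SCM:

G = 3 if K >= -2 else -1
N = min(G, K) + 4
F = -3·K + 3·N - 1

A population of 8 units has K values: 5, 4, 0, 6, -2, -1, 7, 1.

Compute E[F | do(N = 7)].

12.5

The intervention sets N=7 in all 8 units regardless of K. Recomputing F per unit gives 5, 8, 20, 2, 26, 23, -1, 17; average 12.5.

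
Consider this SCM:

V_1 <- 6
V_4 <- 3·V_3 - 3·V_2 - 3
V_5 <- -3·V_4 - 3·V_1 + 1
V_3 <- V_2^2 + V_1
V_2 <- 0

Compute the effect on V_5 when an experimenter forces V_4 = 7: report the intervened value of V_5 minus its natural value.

Intervening sets V_4 = 7 and removes its equation (V_4 <- 3·V_3 - 3·V_2 - 3).
V_5 = -3·V_4 - 3·V_1 + 1  [with V_4=7, V_1=6]  = -38
Without intervention: V_3 = V_2^2 + V_1  [with V_2=0, V_1=6]  = 6; V_4 = 3·V_3 - 3·V_2 - 3  [with V_3=6, V_2=0]  = 15; V_5 = -3·V_4 - 3·V_1 + 1  [with V_4=15, V_1=6]  = -62.
Change = -38 − (-62) = 24.

24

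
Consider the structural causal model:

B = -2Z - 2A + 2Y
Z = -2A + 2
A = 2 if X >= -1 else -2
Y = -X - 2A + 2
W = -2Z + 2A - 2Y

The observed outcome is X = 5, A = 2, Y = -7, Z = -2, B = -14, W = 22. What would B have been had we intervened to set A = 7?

-24

do(A=7) replaces the equation A = 2 if X >= -1 else -2 with the constant A = 7.
Y = -X - 2A + 2  [with X=5, A=7]  = -17
Z = -2A + 2  [with A=7]  = -12
B = -2Z - 2A + 2Y  [with Z=-12, A=7, Y=-17]  = -24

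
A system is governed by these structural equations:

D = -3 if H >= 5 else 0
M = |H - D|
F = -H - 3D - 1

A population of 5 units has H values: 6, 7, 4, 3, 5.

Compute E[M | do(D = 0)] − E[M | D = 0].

1.5

Every unit gets D=0 under the intervention. M values become 6, 7, 4, 3, 5; E[M|do(D=0)] = 5.
Observing D=0 restricts to units where D's equation naturally yields 0: H ∈ {4, 3}. In that subpopulation M = 4, 3, mean 3.5.
Difference = 5 − 3.5 = 1.5.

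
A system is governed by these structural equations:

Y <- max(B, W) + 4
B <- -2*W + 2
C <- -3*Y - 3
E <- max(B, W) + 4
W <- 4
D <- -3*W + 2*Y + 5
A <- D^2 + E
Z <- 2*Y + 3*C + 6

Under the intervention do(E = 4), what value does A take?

85

Intervening sets E = 4 and removes its equation (E <- max(B, W) + 4).
B = -2*W + 2  [with W=4]  = -6
Y = max(B, W) + 4  [with B=-6, W=4]  = 8
D = -3*W + 2*Y + 5  [with W=4, Y=8]  = 9
A = D^2 + E  [with D=9, E=4]  = 85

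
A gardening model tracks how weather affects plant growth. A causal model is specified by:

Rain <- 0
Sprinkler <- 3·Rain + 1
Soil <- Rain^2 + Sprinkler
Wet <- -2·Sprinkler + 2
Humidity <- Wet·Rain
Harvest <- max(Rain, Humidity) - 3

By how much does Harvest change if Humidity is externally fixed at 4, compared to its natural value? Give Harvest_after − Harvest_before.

4

The intervention breaks the incoming arrows to Humidity: Humidity <- Wet·Rain no longer applies, and Humidity = 4.
Harvest = max(Rain, Humidity) - 3  [with Rain=0, Humidity=4]  = 1
Without intervention: Sprinkler = 3·Rain + 1  [with Rain=0]  = 1; Wet = -2·Sprinkler + 2  [with Sprinkler=1]  = 0; Humidity = Wet·Rain  [with Wet=0, Rain=0]  = 0; Harvest = max(Rain, Humidity) - 3  [with Rain=0, Humidity=0]  = -3.
Change = 1 − (-3) = 4.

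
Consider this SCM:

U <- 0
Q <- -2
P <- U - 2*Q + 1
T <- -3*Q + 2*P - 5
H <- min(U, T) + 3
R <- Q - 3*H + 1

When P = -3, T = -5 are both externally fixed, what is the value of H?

-2

Setting P = -3, T = -5 by intervention discards those variables' equations.
H = min(U, T) + 3  [with U=0, T=-5]  = -2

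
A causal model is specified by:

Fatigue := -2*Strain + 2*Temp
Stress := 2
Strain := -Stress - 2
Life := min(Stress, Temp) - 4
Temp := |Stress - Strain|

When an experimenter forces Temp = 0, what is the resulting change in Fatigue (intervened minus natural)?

-12

The intervention breaks the incoming arrows to Temp: Temp := |Stress - Strain| no longer applies, and Temp = 0.
Strain = -Stress - 2  [with Stress=2]  = -4
Fatigue = -2*Strain + 2*Temp  [with Strain=-4, Temp=0]  = 8
Without intervention: Strain = -Stress - 2  [with Stress=2]  = -4; Temp = |Stress - Strain|  [with Stress=2, Strain=-4]  = 6; Fatigue = -2*Strain + 2*Temp  [with Strain=-4, Temp=6]  = 20.
Change = 8 − 20 = -12.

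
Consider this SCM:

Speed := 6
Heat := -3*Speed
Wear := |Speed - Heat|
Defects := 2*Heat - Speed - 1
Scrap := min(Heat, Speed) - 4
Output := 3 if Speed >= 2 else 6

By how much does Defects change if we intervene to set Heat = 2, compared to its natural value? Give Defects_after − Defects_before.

40

Under do(Heat=2), the mechanism Heat := -3*Speed is discarded; Heat is fixed at 2.
Defects = 2*Heat - Speed - 1  [with Heat=2, Speed=6]  = -3
Without intervention: Heat = -3*Speed  [with Speed=6]  = -18; Defects = 2*Heat - Speed - 1  [with Heat=-18, Speed=6]  = -43.
Change = -3 − (-43) = 40.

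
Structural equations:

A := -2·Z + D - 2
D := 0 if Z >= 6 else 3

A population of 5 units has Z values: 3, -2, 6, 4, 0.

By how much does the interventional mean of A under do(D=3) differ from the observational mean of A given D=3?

-1.9

do(D=3) breaks D's dependence on Z. With D=3 fixed, A across the units is -5, 5, -11, -7, 1, mean -3.4.
Conditioning on D=3 selects the 4 unit(s) with Z ∈ {3, -2, 4, 0}. Their A values: -5, 5, -7, 1. Mean = -1.5.
Difference = -3.4 − (-1.5) = -1.9.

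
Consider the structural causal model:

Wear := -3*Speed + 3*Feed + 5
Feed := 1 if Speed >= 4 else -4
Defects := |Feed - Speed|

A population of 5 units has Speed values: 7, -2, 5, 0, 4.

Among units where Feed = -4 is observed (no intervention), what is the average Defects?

3

Conditioning on Feed=-4 selects the 2 unit(s) with Speed ∈ {-2, 0}. Their Defects values: 2, 4. Mean = 3.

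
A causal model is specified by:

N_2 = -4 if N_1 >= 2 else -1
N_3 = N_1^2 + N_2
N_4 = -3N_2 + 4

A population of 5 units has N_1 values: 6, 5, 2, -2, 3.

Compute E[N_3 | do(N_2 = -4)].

11.6

Under do(N_2=-4), N_2's equation is replaced by N_2=-4 for every unit. Per-unit N_3: 32, 21, 0, 0, 5. Mean = 11.6.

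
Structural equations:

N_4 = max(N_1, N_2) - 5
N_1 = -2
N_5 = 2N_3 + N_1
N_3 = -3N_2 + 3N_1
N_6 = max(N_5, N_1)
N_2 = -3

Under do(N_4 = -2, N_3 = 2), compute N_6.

2

The joint intervention fixes N_4 = -2, N_3 = 2, removing each variable's own equation.
N_5 = 2N_3 + N_1  [with N_3=2, N_1=-2]  = 2
N_6 = max(N_5, N_1)  [with N_5=2, N_1=-2]  = 2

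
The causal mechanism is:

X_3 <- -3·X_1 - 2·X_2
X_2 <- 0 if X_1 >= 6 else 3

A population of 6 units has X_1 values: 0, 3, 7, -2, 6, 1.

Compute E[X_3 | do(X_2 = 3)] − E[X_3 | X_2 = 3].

The intervention sets X_2=3 in all 6 units regardless of X_1. Recomputing X_3 per unit gives -6, -15, -27, 0, -24, -9; average -13.5.
E[X_3|X_2=3] averages over only the 4 units with X_2=3 (X_1 = 0, 3, -2, 1): X_3 = -6, -15, 0, -9, mean -7.5.
Difference = -13.5 − (-7.5) = -6.

-6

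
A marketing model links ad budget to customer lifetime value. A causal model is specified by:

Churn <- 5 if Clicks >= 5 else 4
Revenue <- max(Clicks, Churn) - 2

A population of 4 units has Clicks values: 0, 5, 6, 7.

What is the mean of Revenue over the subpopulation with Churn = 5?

4

Observing Churn=5 restricts to units where Churn's equation naturally yields 5: Clicks ∈ {5, 6, 7}. In that subpopulation Revenue = 3, 4, 5, mean 4.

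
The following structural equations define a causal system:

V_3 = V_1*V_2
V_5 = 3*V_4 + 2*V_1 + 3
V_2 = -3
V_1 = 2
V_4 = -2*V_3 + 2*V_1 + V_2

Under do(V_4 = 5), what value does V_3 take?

Under do(V_4=5), the mechanism V_4 = -2*V_3 + 2*V_1 + V_2 is discarded; V_4 is fixed at 5.
Since V_3 is not a descendant of the intervened variable, it is unaffected.
V_3 = V_1*V_2  [with V_1=2, V_2=-3]  = -6

-6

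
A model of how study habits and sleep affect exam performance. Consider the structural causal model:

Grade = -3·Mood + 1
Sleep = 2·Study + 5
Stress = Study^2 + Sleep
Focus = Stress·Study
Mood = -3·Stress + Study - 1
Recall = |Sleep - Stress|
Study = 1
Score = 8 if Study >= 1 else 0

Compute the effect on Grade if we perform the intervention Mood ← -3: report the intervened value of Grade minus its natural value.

Intervening sets Mood = -3 and removes its equation (Mood = -3·Stress + Study - 1).
Grade = -3·Mood + 1  [with Mood=-3]  = 10
Without intervention: Sleep = 2·Study + 5  [with Study=1]  = 7; Stress = Study^2 + Sleep  [with Study=1, Sleep=7]  = 8; Mood = -3·Stress + Study - 1  [with Stress=8, Study=1]  = -24; Grade = -3·Mood + 1  [with Mood=-24]  = 73.
Change = 10 − 73 = -63.

-63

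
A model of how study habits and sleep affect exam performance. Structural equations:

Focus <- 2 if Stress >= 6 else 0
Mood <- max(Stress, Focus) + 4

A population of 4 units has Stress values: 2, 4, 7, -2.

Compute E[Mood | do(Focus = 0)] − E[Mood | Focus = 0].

1.25

do(Focus=0) breaks Focus's dependence on Stress. With Focus=0 fixed, Mood across the units is 6, 8, 11, 4, mean 7.25.
Conditioning on Focus=0 selects the 3 unit(s) with Stress ∈ {2, 4, -2}. Their Mood values: 6, 8, 4. Mean = 6.
Difference = 7.25 − 6 = 1.25.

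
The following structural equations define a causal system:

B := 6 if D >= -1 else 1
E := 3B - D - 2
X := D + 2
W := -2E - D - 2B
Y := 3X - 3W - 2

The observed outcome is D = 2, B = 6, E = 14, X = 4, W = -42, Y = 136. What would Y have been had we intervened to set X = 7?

Under do(X=7), the mechanism X := D + 2 is discarded; X is fixed at 7.
B = 6 if D >= -1 else 1  [with D=2]  = 6
E = 3B - D - 2  [with B=6, D=2]  = 14
W = -2E - D - 2B  [with E=14, D=2, B=6]  = -42
Y = 3X - 3W - 2  [with X=7, W=-42]  = 145

145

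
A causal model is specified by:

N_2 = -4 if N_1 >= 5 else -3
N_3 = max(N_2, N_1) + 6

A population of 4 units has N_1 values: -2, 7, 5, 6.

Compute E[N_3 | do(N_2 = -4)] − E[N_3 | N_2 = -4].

-2

The intervention sets N_2=-4 in all 4 units regardless of N_1. Recomputing N_3 per unit gives 4, 13, 11, 12; average 10.
Conditioning on N_2=-4 selects the 3 unit(s) with N_1 ∈ {7, 5, 6}. Their N_3 values: 13, 11, 12. Mean = 12.
Difference = 10 − 12 = -2.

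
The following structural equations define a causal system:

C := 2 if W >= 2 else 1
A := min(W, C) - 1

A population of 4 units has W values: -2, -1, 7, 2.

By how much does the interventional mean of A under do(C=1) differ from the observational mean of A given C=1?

do(C=1) breaks C's dependence on W. With C=1 fixed, A across the units is -3, -2, 0, 0, mean -1.25.
Observing C=1 restricts to units where C's equation naturally yields 1: W ∈ {-2, -1}. In that subpopulation A = -3, -2, mean -2.5.
Difference = -1.25 − (-2.5) = 1.25.

1.25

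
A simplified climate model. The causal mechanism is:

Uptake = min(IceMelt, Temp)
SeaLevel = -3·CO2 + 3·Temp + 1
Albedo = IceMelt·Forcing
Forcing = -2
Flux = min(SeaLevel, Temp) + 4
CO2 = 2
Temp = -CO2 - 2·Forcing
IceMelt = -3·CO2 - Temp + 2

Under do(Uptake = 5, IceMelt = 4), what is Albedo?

-8

Setting Uptake = 5, IceMelt = 4 by intervention discards those variables' equations.
Albedo = IceMelt·Forcing  [with IceMelt=4, Forcing=-2]  = -8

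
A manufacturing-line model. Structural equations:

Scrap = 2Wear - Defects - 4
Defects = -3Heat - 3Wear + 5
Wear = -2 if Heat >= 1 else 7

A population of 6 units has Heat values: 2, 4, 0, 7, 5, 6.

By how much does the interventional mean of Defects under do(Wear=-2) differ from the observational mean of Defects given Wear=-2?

do(Wear=-2) breaks Wear's dependence on Heat. With Wear=-2 fixed, Defects across the units is 5, -1, 11, -10, -4, -7, mean -1.
E[Defects|Wear=-2] averages over only the 5 units with Wear=-2 (Heat = 2, 4, 7, 5, 6): Defects = 5, -1, -10, -4, -7, mean -3.4.
Difference = -1 − (-3.4) = 2.4.

2.4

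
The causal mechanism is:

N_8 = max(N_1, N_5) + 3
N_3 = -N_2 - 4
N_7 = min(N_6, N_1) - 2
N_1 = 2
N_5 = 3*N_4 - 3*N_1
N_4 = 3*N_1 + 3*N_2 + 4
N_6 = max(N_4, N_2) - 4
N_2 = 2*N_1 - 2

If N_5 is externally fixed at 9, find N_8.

do(N_5=9) replaces the equation N_5 = 3*N_4 - 3*N_1 with the constant N_5 = 9.
N_8 = max(N_1, N_5) + 3  [with N_1=2, N_5=9]  = 12

12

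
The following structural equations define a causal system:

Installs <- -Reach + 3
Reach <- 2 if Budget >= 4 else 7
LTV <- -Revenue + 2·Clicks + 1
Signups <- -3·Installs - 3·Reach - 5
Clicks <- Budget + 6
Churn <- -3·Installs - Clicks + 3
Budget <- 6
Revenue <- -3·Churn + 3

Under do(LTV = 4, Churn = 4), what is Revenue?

-9

Setting LTV = 4, Churn = 4 by intervention discards those variables' equations.
Revenue = -3·Churn + 3  [with Churn=4]  = -9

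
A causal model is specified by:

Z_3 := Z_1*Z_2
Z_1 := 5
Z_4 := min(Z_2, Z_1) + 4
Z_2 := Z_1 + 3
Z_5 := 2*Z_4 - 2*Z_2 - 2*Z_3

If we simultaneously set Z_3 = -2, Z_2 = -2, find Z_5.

12

Setting Z_3 = -2, Z_2 = -2 by intervention discards those variables' equations.
Z_4 = min(Z_2, Z_1) + 4  [with Z_2=-2, Z_1=5]  = 2
Z_5 = 2*Z_4 - 2*Z_2 - 2*Z_3  [with Z_4=2, Z_2=-2, Z_3=-2]  = 12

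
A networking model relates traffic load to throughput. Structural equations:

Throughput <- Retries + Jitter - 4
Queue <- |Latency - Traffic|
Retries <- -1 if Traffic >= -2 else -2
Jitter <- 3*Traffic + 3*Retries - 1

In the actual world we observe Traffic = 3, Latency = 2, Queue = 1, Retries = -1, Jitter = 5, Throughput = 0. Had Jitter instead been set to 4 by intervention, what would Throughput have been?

The intervention breaks the incoming arrows to Jitter: Jitter <- 3*Traffic + 3*Retries - 1 no longer applies, and Jitter = 4.
Retries = -1 if Traffic >= -2 else -2  [with Traffic=3]  = -1
Throughput = Retries + Jitter - 4  [with Retries=-1, Jitter=4]  = -1

-1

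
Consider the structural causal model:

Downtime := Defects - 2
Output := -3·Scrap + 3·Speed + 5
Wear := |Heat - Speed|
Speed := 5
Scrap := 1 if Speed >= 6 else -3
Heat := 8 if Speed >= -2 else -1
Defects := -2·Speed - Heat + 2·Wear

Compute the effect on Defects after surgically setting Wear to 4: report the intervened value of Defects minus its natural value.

2

The intervention breaks the incoming arrows to Wear: Wear := |Heat - Speed| no longer applies, and Wear = 4.
Heat = 8 if Speed >= -2 else -1  [with Speed=5]  = 8
Defects = -2·Speed - Heat + 2·Wear  [with Speed=5, Heat=8, Wear=4]  = -10
Without intervention: Heat = 8 if Speed >= -2 else -1  [with Speed=5]  = 8; Wear = |Heat - Speed|  [with Heat=8, Speed=5]  = 3; Defects = -2·Speed - Heat + 2·Wear  [with Speed=5, Heat=8, Wear=3]  = -12.
Change = -10 − (-12) = 2.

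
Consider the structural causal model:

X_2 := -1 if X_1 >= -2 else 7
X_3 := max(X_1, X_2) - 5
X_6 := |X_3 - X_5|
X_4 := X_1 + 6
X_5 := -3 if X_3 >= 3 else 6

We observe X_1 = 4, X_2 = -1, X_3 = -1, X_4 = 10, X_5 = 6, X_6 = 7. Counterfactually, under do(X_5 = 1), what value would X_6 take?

2

The intervention breaks the incoming arrows to X_5: X_5 := -3 if X_3 >= 3 else 6 no longer applies, and X_5 = 1.
X_2 = -1 if X_1 >= -2 else 7  [with X_1=4]  = -1
X_3 = max(X_1, X_2) - 5  [with X_1=4, X_2=-1]  = -1
X_6 = |X_3 - X_5|  [with X_3=-1, X_5=1]  = 2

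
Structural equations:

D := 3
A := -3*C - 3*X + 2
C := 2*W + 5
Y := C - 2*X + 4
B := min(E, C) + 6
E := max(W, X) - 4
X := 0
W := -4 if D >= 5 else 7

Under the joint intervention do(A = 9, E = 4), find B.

10

Under do(A = 9, E = 4), each intervened variable's structural equation is replaced by its fixed value.
W = -4 if D >= 5 else 7  [with D=3]  = 7
C = 2*W + 5  [with W=7]  = 19
B = min(E, C) + 6  [with E=4, C=19]  = 10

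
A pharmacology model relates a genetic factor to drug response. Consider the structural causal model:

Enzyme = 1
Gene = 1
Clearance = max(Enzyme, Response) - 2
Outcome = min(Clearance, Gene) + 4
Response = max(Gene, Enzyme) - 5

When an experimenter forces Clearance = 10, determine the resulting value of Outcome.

Intervening sets Clearance = 10 and removes its equation (Clearance = max(Enzyme, Response) - 2).
Outcome = min(Clearance, Gene) + 4  [with Clearance=10, Gene=1]  = 5

5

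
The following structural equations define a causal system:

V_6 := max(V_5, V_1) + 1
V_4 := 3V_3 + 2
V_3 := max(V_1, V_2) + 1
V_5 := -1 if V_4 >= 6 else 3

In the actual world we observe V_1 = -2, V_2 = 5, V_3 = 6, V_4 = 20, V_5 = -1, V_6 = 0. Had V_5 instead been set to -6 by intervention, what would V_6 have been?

The intervention breaks the incoming arrows to V_5: V_5 := -1 if V_4 >= 6 else 3 no longer applies, and V_5 = -6.
V_6 = max(V_5, V_1) + 1  [with V_5=-6, V_1=-2]  = -1

-1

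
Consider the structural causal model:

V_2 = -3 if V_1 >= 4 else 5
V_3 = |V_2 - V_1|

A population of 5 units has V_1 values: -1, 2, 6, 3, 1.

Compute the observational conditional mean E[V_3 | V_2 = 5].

E[V_3|V_2=5] averages over only the 4 units with V_2=5 (V_1 = -1, 2, 3, 1): V_3 = 6, 3, 2, 4, mean 3.75.

3.75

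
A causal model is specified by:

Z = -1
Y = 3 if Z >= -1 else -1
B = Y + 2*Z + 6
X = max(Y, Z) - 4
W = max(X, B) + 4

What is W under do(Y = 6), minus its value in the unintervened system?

do(Y=6) replaces the equation Y = 3 if Z >= -1 else -1 with the constant Y = 6.
B = Y + 2*Z + 6  [with Y=6, Z=-1]  = 10
X = max(Y, Z) - 4  [with Y=6, Z=-1]  = 2
W = max(X, B) + 4  [with X=2, B=10]  = 14
Without intervention: Y = 3 if Z >= -1 else -1  [with Z=-1]  = 3; B = Y + 2*Z + 6  [with Y=3, Z=-1]  = 7; X = max(Y, Z) - 4  [with Y=3, Z=-1]  = -1; W = max(X, B) + 4  [with X=-1, B=7]  = 11.
Change = 14 − 11 = 3.

3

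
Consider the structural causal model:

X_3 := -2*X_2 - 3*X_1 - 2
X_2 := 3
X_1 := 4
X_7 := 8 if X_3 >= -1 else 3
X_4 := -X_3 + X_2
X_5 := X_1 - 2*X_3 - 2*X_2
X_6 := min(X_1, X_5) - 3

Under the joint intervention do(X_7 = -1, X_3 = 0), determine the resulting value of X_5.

-2

Under do(X_7 = -1, X_3 = 0), each intervened variable's structural equation is replaced by its fixed value.
X_5 = X_1 - 2*X_3 - 2*X_2  [with X_1=4, X_3=0, X_2=3]  = -2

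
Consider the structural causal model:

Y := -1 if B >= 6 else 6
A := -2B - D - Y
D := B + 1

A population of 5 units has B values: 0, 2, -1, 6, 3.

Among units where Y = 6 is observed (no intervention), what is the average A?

-10

Conditioning on Y=6 selects the 4 unit(s) with B ∈ {0, 2, -1, 3}. Their A values: -7, -13, -4, -16. Mean = -10.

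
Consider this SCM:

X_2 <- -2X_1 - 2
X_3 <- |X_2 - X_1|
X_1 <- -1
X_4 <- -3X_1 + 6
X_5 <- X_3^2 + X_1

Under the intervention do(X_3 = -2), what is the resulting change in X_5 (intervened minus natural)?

do(X_3=-2) replaces the equation X_3 <- |X_2 - X_1| with the constant X_3 = -2.
X_5 = X_3^2 + X_1  [with X_3=-2, X_1=-1]  = 3
Without intervention: X_2 = -2X_1 - 2  [with X_1=-1]  = 0; X_3 = |X_2 - X_1|  [with X_2=0, X_1=-1]  = 1; X_5 = X_3^2 + X_1  [with X_3=1, X_1=-1]  = 0.
Change = 3 − 0 = 3.

3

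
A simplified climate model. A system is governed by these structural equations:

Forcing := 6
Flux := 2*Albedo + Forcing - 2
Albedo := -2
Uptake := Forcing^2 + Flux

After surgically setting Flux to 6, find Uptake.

The intervention breaks the incoming arrows to Flux: Flux := 2*Albedo + Forcing - 2 no longer applies, and Flux = 6.
Uptake = Forcing^2 + Flux  [with Forcing=6, Flux=6]  = 42

42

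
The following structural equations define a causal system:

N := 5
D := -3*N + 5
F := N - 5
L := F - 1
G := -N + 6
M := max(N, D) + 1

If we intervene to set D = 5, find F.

0

The intervention breaks the incoming arrows to D: D := -3*N + 5 no longer applies, and D = 5.
Since F is not a descendant of the intervened variable, it is unaffected.
F = N - 5  [with N=5]  = 0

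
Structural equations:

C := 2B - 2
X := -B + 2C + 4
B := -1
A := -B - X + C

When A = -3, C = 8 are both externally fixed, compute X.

Setting A = -3, C = 8 by intervention discards those variables' equations.
X = -B + 2C + 4  [with B=-1, C=8]  = 21

21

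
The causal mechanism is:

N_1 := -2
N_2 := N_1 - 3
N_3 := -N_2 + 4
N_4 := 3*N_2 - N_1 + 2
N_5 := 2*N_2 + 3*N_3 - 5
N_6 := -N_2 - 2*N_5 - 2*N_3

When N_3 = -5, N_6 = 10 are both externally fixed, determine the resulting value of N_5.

-30

The joint intervention fixes N_3 = -5, N_6 = 10, removing each variable's own equation.
N_2 = N_1 - 3  [with N_1=-2]  = -5
N_5 = 2*N_2 + 3*N_3 - 5  [with N_2=-5, N_3=-5]  = -30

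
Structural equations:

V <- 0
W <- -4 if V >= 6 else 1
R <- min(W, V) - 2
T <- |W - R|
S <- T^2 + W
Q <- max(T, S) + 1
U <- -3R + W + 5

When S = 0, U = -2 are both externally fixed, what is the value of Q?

Under do(S = 0, U = -2), each intervened variable's structural equation is replaced by its fixed value.
W = -4 if V >= 6 else 1  [with V=0]  = 1
R = min(W, V) - 2  [with W=1, V=0]  = -2
T = |W - R|  [with W=1, R=-2]  = 3
Q = max(T, S) + 1  [with T=3, S=0]  = 4

4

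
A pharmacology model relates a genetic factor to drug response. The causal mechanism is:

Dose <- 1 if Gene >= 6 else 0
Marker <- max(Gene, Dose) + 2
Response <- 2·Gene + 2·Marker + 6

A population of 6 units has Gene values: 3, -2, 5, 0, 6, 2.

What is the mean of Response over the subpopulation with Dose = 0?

17.2

Conditioning on Dose=0 selects the 5 unit(s) with Gene ∈ {3, -2, 5, 0, 2}. Their Response values: 22, 6, 30, 10, 18. Mean = 17.2.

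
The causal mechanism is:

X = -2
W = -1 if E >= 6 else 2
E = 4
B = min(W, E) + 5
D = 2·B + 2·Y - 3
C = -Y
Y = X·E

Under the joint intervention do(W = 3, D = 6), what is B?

8

The joint intervention fixes W = 3, D = 6, removing each variable's own equation.
B = min(W, E) + 5  [with W=3, E=4]  = 8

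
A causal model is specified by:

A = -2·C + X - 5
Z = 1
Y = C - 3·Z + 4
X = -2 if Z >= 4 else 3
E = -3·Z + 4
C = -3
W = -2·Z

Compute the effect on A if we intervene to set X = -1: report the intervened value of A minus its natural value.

-4

Intervening sets X = -1 and removes its equation (X = -2 if Z >= 4 else 3).
A = -2·C + X - 5  [with C=-3, X=-1]  = 0
Without intervention: X = -2 if Z >= 4 else 3  [with Z=1]  = 3; A = -2·C + X - 5  [with C=-3, X=3]  = 4.
Change = 0 − 4 = -4.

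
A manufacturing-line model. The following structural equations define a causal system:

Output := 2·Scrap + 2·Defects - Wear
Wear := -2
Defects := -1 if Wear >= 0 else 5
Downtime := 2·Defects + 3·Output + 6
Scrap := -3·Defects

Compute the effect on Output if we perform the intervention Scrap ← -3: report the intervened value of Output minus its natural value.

The intervention breaks the incoming arrows to Scrap: Scrap := -3·Defects no longer applies, and Scrap = -3.
Defects = -1 if Wear >= 0 else 5  [with Wear=-2]  = 5
Output = 2·Scrap + 2·Defects - Wear  [with Scrap=-3, Defects=5, Wear=-2]  = 6
Without intervention: Defects = -1 if Wear >= 0 else 5  [with Wear=-2]  = 5; Scrap = -3·Defects  [with Defects=5]  = -15; Output = 2·Scrap + 2·Defects - Wear  [with Scrap=-15, Defects=5, Wear=-2]  = -18.
Change = 6 − (-18) = 24.

24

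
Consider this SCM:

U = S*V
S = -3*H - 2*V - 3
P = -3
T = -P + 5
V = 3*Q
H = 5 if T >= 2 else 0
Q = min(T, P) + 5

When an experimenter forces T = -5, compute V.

Under do(T=-5), the mechanism T = -P + 5 is discarded; T is fixed at -5.
Q = min(T, P) + 5  [with T=-5, P=-3]  = 0
V = 3*Q  [with Q=0]  = 0

0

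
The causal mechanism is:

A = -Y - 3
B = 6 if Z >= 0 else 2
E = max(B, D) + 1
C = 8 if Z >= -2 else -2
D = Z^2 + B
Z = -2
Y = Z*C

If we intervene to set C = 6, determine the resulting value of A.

Under do(C=6), the mechanism C = 8 if Z >= -2 else -2 is discarded; C is fixed at 6.
Y = Z*C  [with Z=-2, C=6]  = -12
A = -Y - 3  [with Y=-12]  = 9

9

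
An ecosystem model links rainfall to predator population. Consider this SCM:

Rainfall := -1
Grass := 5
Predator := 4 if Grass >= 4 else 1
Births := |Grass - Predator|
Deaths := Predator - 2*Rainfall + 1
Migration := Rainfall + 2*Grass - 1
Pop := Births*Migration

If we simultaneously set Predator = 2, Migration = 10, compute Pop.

Under do(Predator = 2, Migration = 10), each intervened variable's structural equation is replaced by its fixed value.
Births = |Grass - Predator|  [with Grass=5, Predator=2]  = 3
Pop = Births*Migration  [with Births=3, Migration=10]  = 30

30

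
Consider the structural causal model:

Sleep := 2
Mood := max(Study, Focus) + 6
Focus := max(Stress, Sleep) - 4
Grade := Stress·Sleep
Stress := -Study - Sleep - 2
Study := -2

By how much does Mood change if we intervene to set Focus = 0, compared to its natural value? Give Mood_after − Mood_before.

2

Intervening sets Focus = 0 and removes its equation (Focus := max(Stress, Sleep) - 4).
Mood = max(Study, Focus) + 6  [with Study=-2, Focus=0]  = 6
Without intervention: Stress = -Study - Sleep - 2  [with Study=-2, Sleep=2]  = -2; Focus = max(Stress, Sleep) - 4  [with Stress=-2, Sleep=2]  = -2; Mood = max(Study, Focus) + 6  [with Study=-2, Focus=-2]  = 4.
Change = 6 − 4 = 2.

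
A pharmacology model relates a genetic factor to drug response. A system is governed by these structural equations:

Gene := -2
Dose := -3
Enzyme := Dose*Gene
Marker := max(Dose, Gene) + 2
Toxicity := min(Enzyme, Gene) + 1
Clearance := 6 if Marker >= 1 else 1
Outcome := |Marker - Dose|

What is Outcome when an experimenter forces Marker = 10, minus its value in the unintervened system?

10

The intervention breaks the incoming arrows to Marker: Marker := max(Dose, Gene) + 2 no longer applies, and Marker = 10.
Outcome = |Marker - Dose|  [with Marker=10, Dose=-3]  = 13
Without intervention: Marker = max(Dose, Gene) + 2  [with Dose=-3, Gene=-2]  = 0; Outcome = |Marker - Dose|  [with Marker=0, Dose=-3]  = 3.
Change = 13 − 3 = 10.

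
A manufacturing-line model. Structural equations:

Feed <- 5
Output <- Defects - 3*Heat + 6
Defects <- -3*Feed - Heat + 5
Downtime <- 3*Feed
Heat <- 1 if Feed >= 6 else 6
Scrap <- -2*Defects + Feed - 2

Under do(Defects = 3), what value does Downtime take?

15

The intervention breaks the incoming arrows to Defects: Defects <- -3*Feed - Heat + 5 no longer applies, and Defects = 3.
No directed path runs from Defects to Downtime, so Downtime keeps its natural value.
Downtime = 3*Feed  [with Feed=5]  = 15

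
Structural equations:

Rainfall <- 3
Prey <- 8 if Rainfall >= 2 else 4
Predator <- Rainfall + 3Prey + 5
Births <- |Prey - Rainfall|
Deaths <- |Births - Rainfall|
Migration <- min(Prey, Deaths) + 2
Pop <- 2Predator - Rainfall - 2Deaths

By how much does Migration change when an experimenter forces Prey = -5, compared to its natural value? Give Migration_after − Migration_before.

-7

Under do(Prey=-5), the mechanism Prey <- 8 if Rainfall >= 2 else 4 is discarded; Prey is fixed at -5.
Births = |Prey - Rainfall|  [with Prey=-5, Rainfall=3]  = 8
Deaths = |Births - Rainfall|  [with Births=8, Rainfall=3]  = 5
Migration = min(Prey, Deaths) + 2  [with Prey=-5, Deaths=5]  = -3
Without intervention: Prey = 8 if Rainfall >= 2 else 4  [with Rainfall=3]  = 8; Births = |Prey - Rainfall|  [with Prey=8, Rainfall=3]  = 5; Deaths = |Births - Rainfall|  [with Births=5, Rainfall=3]  = 2; Migration = min(Prey, Deaths) + 2  [with Prey=8, Deaths=2]  = 4.
Change = -3 − 4 = -7.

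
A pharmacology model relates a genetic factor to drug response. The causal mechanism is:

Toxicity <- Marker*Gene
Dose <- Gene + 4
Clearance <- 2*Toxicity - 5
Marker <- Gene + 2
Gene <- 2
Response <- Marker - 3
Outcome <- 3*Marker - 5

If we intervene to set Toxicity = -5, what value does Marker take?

do(Toxicity=-5) replaces the equation Toxicity <- Marker*Gene with the constant Toxicity = -5.
Marker is not downstream of the intervention, so its value is determined by the original equations.
Marker = Gene + 2  [with Gene=2]  = 4

4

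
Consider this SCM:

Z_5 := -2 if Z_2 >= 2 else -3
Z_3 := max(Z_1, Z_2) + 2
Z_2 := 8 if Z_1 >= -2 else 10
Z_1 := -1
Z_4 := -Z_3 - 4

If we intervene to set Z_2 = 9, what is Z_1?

Under do(Z_2=9), the mechanism Z_2 := 8 if Z_1 >= -2 else 10 is discarded; Z_2 is fixed at 9.
Z_1 is not downstream of the intervention, so its value is determined by the original equations.

-1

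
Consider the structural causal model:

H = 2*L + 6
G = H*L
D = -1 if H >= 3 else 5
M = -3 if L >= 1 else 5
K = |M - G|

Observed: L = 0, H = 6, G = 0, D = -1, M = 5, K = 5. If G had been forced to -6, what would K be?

The intervention breaks the incoming arrows to G: G = H*L no longer applies, and G = -6.
M = -3 if L >= 1 else 5  [with L=0]  = 5
K = |M - G|  [with M=5, G=-6]  = 11

11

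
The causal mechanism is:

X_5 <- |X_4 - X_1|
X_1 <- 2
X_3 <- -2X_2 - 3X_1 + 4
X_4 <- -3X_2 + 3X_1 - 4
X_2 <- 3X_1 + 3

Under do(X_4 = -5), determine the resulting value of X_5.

Intervening sets X_4 = -5 and removes its equation (X_4 <- -3X_2 + 3X_1 - 4).
X_5 = |X_4 - X_1|  [with X_4=-5, X_1=2]  = 7

7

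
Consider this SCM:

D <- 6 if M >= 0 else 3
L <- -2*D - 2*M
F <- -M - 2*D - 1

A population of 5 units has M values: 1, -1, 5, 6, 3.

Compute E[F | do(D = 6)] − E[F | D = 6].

Under do(D=6), D's equation is replaced by D=6 for every unit. Per-unit F: -14, -12, -18, -19, -16. Mean = -15.8.
E[F|D=6] averages over only the 4 units with D=6 (M = 1, 5, 6, 3): F = -14, -18, -19, -16, mean -16.75.
Difference = -15.8 − (-16.75) = 0.95.

0.95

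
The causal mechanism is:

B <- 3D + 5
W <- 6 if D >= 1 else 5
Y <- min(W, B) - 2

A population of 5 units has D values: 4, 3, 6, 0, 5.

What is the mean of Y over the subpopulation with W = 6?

E[Y|W=6] averages over only the 4 units with W=6 (D = 4, 3, 6, 5): Y = 4, 4, 4, 4, mean 4.

4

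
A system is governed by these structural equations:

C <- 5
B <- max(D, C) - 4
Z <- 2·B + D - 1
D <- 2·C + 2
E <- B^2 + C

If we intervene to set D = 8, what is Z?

15

Under do(D=8), the mechanism D <- 2·C + 2 is discarded; D is fixed at 8.
B = max(D, C) - 4  [with D=8, C=5]  = 4
Z = 2·B + D - 1  [with B=4, D=8]  = 15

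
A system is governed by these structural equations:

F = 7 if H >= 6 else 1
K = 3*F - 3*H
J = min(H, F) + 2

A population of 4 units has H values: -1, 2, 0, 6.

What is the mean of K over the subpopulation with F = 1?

2

Observing F=1 restricts to units where F's equation naturally yields 1: H ∈ {-1, 2, 0}. In that subpopulation K = 6, -3, 3, mean 2.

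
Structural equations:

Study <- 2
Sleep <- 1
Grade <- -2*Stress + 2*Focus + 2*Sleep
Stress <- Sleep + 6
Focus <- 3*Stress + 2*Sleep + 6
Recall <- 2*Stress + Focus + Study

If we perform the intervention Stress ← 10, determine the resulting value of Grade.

58

The intervention breaks the incoming arrows to Stress: Stress <- Sleep + 6 no longer applies, and Stress = 10.
Focus = 3*Stress + 2*Sleep + 6  [with Stress=10, Sleep=1]  = 38
Grade = -2*Stress + 2*Focus + 2*Sleep  [with Stress=10, Focus=38, Sleep=1]  = 58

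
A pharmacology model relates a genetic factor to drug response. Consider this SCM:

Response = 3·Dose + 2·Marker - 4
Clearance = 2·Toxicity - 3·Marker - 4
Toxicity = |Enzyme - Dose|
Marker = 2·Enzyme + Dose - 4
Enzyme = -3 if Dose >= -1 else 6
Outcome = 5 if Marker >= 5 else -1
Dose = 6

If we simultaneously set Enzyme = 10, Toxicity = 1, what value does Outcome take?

The joint intervention fixes Enzyme = 10, Toxicity = 1, removing each variable's own equation.
Marker = 2·Enzyme + Dose - 4  [with Enzyme=10, Dose=6]  = 22
Outcome = 5 if Marker >= 5 else -1  [with Marker=22]  = 5

5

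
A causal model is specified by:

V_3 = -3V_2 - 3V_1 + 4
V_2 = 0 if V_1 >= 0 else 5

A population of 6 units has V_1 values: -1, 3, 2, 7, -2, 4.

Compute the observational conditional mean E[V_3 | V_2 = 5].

Conditioning on V_2=5 selects the 2 unit(s) with V_1 ∈ {-1, -2}. Their V_3 values: -8, -5. Mean = -6.5.

-6.5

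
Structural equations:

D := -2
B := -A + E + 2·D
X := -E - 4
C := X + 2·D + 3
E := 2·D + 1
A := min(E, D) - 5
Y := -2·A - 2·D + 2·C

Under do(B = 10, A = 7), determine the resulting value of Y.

Under do(B = 10, A = 7), each intervened variable's structural equation is replaced by its fixed value.
E = 2·D + 1  [with D=-2]  = -3
X = -E - 4  [with E=-3]  = -1
C = X + 2·D + 3  [with X=-1, D=-2]  = -2
Y = -2·A - 2·D + 2·C  [with A=7, D=-2, C=-2]  = -14

-14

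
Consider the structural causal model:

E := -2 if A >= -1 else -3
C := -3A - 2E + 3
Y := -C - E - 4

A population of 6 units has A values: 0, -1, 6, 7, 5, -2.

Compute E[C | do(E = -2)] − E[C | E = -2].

do(E=-2) breaks E's dependence on A. With E=-2 fixed, C across the units is 7, 10, -11, -14, -8, 13, mean -0.5.
Observing E=-2 restricts to units where E's equation naturally yields -2: A ∈ {0, -1, 6, 7, 5}. In that subpopulation C = 7, 10, -11, -14, -8, mean -3.2.
Difference = -0.5 − (-3.2) = 2.7.

2.7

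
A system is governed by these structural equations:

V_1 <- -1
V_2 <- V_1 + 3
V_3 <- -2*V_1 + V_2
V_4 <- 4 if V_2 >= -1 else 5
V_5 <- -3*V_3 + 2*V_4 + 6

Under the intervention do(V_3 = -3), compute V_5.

23

do(V_3=-3) replaces the equation V_3 <- -2*V_1 + V_2 with the constant V_3 = -3.
V_2 = V_1 + 3  [with V_1=-1]  = 2
V_4 = 4 if V_2 >= -1 else 5  [with V_2=2]  = 4
V_5 = -3*V_3 + 2*V_4 + 6  [with V_3=-3, V_4=4]  = 23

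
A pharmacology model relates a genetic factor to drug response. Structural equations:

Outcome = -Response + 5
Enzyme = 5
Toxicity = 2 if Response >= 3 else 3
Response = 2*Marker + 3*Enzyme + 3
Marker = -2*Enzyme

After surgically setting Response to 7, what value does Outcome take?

do(Response=7) replaces the equation Response = 2*Marker + 3*Enzyme + 3 with the constant Response = 7.
Outcome = -Response + 5  [with Response=7]  = -2

-2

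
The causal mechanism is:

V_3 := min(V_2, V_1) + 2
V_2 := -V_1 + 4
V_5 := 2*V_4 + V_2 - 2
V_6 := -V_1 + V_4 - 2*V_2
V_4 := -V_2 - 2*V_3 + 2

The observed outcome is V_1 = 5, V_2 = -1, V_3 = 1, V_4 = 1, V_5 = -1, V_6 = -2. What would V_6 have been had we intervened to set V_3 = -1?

The intervention breaks the incoming arrows to V_3: V_3 := min(V_2, V_1) + 2 no longer applies, and V_3 = -1.
V_2 = -V_1 + 4  [with V_1=5]  = -1
V_4 = -V_2 - 2*V_3 + 2  [with V_2=-1, V_3=-1]  = 5
V_6 = -V_1 + V_4 - 2*V_2  [with V_1=5, V_4=5, V_2=-1]  = 2

2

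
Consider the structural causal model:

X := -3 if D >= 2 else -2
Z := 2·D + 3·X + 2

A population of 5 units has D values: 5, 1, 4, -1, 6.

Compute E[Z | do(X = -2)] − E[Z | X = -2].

The intervention sets X=-2 in all 5 units regardless of D. Recomputing Z per unit gives 6, -2, 4, -6, 8; average 2.
Conditioning on X=-2 selects the 2 unit(s) with D ∈ {1, -1}. Their Z values: -2, -6. Mean = -4.
Difference = 2 − (-4) = 6.

6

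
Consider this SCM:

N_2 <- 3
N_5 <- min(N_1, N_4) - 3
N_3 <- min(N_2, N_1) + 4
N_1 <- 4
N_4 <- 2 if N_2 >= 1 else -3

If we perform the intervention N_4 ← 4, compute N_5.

Intervening sets N_4 = 4 and removes its equation (N_4 <- 2 if N_2 >= 1 else -3).
N_5 = min(N_1, N_4) - 3  [with N_1=4, N_4=4]  = 1

1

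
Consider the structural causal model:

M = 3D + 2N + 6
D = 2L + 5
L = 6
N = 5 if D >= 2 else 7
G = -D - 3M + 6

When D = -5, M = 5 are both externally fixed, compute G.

-4

Setting D = -5, M = 5 by intervention discards those variables' equations.
G = -D - 3M + 6  [with D=-5, M=5]  = -4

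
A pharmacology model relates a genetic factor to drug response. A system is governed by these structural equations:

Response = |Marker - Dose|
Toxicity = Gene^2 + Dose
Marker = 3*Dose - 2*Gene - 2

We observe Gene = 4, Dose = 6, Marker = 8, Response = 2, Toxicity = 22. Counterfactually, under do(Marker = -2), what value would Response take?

The intervention breaks the incoming arrows to Marker: Marker = 3*Dose - 2*Gene - 2 no longer applies, and Marker = -2.
Response = |Marker - Dose|  [with Marker=-2, Dose=6]  = 8

8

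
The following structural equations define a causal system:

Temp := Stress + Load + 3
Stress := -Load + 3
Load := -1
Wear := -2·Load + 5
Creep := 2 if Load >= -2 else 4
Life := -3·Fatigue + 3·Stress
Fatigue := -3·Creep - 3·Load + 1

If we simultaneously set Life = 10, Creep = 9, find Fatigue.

Setting Life = 10, Creep = 9 by intervention discards those variables' equations.
Fatigue = -3·Creep - 3·Load + 1  [with Creep=9, Load=-1]  = -23

-23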